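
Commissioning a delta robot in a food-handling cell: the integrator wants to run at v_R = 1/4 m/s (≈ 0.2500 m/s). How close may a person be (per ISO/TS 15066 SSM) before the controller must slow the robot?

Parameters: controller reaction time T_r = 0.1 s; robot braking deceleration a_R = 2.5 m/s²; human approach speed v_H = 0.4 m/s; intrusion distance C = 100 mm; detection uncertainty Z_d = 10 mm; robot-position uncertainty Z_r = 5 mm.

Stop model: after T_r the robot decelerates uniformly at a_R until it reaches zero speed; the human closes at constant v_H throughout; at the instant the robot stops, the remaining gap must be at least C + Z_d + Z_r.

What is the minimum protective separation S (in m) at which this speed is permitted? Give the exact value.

S_min = 93/400 m = 0.2325 m

stop time T_s = (1/4)/(5/2) = 0.1000 s
robot in T_r: 0.2500·0.1000 = 0.0250 m
braking distance = 0.2500²/(2·2.5000) = 0.0125 m
human over T_r+T_s: 0.4000·(0.1000+0.1000) = 0.0800 m
margins: 0.1000+0.0100+0.0050 = 0.1150 m
S_min ≈ 0.0250+0.0125+0.0800+0.1150  ⇒  S_min = 93/400 m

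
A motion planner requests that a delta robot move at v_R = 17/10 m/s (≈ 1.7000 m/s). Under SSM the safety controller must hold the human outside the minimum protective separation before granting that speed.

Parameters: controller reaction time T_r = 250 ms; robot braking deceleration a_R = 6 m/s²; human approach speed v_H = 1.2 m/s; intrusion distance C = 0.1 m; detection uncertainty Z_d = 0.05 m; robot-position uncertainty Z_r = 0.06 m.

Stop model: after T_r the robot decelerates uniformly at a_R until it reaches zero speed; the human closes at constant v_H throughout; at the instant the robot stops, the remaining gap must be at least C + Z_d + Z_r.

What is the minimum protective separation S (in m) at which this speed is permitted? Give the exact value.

S_min = 1819/1200 m = 1.5158 m

stop time T_s = (17/10)/6 = 0.2833 s
robot covers v_R·T_r = 1.7000·0.2500 = 0.4250 m before braking
robot covers 1.7000·0.2833 − ½·6.0000·0.2833² = 0.2408 m while stopping
human over T_r+T_s: 1.2000·(0.2500+0.2833) = 0.6400 m
margins: 0.1000+0.0500+0.0600 = 0.2100 m
S_min ≈ 0.4250+0.2408+0.6400+0.2100  ⇒  S_min = 1819/1200 m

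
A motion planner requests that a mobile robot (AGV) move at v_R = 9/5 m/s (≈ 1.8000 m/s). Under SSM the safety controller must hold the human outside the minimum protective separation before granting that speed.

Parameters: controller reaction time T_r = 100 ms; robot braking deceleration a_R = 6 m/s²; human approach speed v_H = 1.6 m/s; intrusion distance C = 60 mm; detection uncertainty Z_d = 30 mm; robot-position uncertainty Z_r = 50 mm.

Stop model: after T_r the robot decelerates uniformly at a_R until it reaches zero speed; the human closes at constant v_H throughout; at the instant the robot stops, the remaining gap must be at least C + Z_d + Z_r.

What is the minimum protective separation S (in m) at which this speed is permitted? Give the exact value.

T_s = v_R/a_R = (9/5)/6 = 0.3000 s
reaction-phase robot travel = 1.8000·0.1000 = 0.1800 m
robot under decel: 1.8000²/(2·6.0000) = 0.2700 m
human closes 1.6000·0.4000 = 0.6400 m
C+Z_d+Z_r = 0.0600+0.0300+0.0500 = 0.1400 m
S_min ≈ 0.1800+0.2700+0.6400+0.1400  ⇒  S_min = 123/100 m

S_min = 123/100 m = 1.2300 m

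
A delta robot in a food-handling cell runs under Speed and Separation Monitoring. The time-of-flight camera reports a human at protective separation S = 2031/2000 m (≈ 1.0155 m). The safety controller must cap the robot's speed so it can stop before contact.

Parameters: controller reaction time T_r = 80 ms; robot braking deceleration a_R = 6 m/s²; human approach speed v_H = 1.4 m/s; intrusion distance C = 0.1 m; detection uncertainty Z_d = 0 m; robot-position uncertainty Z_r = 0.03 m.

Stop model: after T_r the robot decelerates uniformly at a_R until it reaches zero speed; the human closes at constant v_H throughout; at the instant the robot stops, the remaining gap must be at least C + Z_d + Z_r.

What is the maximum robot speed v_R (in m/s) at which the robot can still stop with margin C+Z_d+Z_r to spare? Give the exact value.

collect terms ⇒ (1/12)·v_R² + (47/150)·v_R + (-1547/2000) = 0
  disc = (47/150)² − 4·(1/12)·(-1547/2000) = 32041/90000 ; √disc = 179/300
  v_R = (−(47/150) + 179/300) / (2·(1/12)) = 17/10 m/s
check:
stop time T_s = (17/10)/6 = 0.2833 s
reaction-phase robot travel = 1.7000·0.0800 = 0.1360 m
robot covers 1.7000·0.2833 − ½·6.0000·0.2833² = 0.2408 m while stopping
human closes 1.4000·0.3633 = 0.5087 m
margins: 0.1000+0.0000+0.0300 = 0.1300 m
sum ≈ 0.1360+0.2408+0.5087+0.1300 ≈ 1.0155 m = S ✓

v_R_max = 17/10 m/s = 1.7000 m/s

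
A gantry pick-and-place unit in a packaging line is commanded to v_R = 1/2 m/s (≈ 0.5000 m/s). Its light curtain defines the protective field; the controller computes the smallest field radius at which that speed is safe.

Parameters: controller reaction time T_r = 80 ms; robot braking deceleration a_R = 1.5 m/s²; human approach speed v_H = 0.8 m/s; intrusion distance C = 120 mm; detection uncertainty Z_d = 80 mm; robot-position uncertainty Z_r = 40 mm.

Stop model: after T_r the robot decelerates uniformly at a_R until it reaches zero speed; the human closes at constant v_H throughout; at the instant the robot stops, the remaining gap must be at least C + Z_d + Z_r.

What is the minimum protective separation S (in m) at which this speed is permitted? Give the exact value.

T_s = v_R/a_R = (1/2)/(3/2) = 0.3333 s
robot covers v_R·T_r = 0.5000·0.0800 = 0.0400 m before braking
robot covers 0.5000·0.3333 − ½·1.5000·0.3333² = 0.0833 m while stopping
human closes 0.8000·0.4133 = 0.3307 m
C+Z_d+Z_r = 0.1200+0.0800+0.0400 = 0.2400 m
S_min ≈ 0.0400+0.0833+0.3307+0.2400  ⇒  S_min = 347/500 m

S_min = 347/500 m = 0.6940 m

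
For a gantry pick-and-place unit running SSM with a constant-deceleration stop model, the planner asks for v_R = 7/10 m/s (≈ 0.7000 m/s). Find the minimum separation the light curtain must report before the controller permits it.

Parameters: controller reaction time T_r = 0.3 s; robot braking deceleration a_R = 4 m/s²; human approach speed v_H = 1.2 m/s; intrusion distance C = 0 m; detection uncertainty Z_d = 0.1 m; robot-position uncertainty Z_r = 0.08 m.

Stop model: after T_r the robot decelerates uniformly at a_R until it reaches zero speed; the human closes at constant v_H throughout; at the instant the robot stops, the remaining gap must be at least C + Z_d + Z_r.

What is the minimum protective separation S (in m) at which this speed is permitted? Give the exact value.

S_min = 817/800 m = 1.0212 m

T_s = v_R/a_R = (7/10)/4 = 0.1750 s
robot covers v_R·T_r = 0.7000·0.3000 = 0.2100 m before braking
braking distance = 0.7000²/(2·4.0000) = 0.0612 m
human closes 1.2000·0.4750 = 0.5700 m
residual clearance needed = 0.0000+0.1000+0.0800 = 0.1800 m
S_min ≈ 0.2100+0.0612+0.5700+0.1800  ⇒  S_min = 817/800 m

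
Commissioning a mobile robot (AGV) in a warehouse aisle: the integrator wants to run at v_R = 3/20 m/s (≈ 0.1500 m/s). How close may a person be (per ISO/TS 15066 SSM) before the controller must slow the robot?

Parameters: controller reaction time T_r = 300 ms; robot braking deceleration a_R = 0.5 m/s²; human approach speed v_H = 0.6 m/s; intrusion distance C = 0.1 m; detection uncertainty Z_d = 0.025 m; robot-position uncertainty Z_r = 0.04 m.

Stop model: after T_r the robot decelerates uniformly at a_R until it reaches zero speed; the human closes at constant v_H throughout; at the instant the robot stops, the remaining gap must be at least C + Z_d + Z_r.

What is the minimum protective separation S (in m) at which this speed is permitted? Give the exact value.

S_min = 237/400 m = 0.5925 m

stop time T_s = (3/20)/(1/2) = 0.3000 s
robot covers v_R·T_r = 0.1500·0.3000 = 0.0450 m before braking
robot covers 0.1500·0.3000 − ½·0.5000·0.3000² = 0.0225 m while stopping
human over T_r+T_s: 0.6000·(0.3000+0.3000) = 0.3600 m
C+Z_d+Z_r = 0.1000+0.0250+0.0400 = 0.1650 m
S_min ≈ 0.0450+0.0225+0.3600+0.1650  ⇒  S_min = 237/400 m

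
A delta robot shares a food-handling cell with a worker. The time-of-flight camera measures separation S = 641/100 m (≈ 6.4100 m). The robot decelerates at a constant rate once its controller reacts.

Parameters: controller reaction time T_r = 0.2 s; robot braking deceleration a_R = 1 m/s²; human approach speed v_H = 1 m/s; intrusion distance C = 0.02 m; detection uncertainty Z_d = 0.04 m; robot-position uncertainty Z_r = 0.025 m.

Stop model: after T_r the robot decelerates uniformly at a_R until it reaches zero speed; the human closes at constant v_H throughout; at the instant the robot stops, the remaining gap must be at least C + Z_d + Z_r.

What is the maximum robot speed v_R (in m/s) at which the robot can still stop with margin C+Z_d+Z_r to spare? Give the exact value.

collect terms ⇒ (1/2)·v_R² + (6/5)·v_R + (-49/8) = 0
  disc = (6/5)² − 4·(1/2)·(-49/8) = 1369/100 ; √disc = 37/10
  v_R = (−(6/5) + 37/10) / (2·(1/2)) = 5/2 m/s
check:
T_s = v_R/a_R = (5/2)/1 = 2.5000 s
robot in T_r: 2.5000·0.2000 = 0.5000 m
robot under decel: 2.5000²/(2·1.0000) = 3.1250 m
human over T_r+T_s: 1.0000·(0.2000+2.5000) = 2.7000 m
C+Z_d+Z_r = 0.0200+0.0400+0.0250 = 0.0850 m
sum ≈ 0.5000+3.1250+2.7000+0.0850 ≈ 6.4100 m = S ✓

v_R_max = 5/2 m/s = 2.5000 m/s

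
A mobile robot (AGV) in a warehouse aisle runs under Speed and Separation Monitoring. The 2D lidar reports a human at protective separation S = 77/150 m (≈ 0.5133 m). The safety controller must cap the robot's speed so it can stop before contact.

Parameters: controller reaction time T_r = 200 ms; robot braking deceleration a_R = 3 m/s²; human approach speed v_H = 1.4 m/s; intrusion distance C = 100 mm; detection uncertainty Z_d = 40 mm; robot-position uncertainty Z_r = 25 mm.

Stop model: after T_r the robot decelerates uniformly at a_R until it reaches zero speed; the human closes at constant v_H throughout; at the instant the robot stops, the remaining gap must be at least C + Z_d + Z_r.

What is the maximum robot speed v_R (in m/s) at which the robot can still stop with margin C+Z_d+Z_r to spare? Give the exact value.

at the boundary: (1/6)·v² + (2/3)·v + (-41/600) = 0
  disc = (2/3)² − 4·(1/6)·(-41/600) = 49/100 ; √disc = 7/10
  v_R = (−(2/3) + 7/10) / (2·(1/6)) = 1/10 m/s
check:
T_s = v_R/a_R = (1/10)/3 = 0.0333 s
reaction-phase robot travel = 0.1000·0.2000 = 0.0200 m
robot under decel: 0.1000²/(2·3.0000) = 0.0017 m
human over T_r+T_s: 1.4000·(0.2000+0.0333) = 0.3267 m
margins: 0.1000+0.0400+0.0250 = 0.1650 m
sum ≈ 0.0200+0.0017+0.3267+0.1650 ≈ 0.5133 m = S ✓

v_R_max = 1/10 m/s = 0.1000 m/s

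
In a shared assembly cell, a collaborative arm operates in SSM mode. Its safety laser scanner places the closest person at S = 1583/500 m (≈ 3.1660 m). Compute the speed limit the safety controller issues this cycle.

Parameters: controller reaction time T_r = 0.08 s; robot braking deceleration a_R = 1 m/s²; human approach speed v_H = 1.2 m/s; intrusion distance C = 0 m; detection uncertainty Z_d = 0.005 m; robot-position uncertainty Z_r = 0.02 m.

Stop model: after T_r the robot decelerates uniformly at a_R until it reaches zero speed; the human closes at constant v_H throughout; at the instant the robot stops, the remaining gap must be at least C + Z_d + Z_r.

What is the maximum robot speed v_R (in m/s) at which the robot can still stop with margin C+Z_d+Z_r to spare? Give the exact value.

at the boundary: (1/2)·v² + (32/25)·v + (-609/200) = 0
  disc = (32/25)² − 4·(1/2)·(-609/200) = 19321/2500 ; √disc = 139/50
  v_R = (−(32/25) + 139/50) / (2·(1/2)) = 3/2 m/s
check:
T_s = v_R/a_R = (3/2)/1 = 1.5000 s
robot in T_r: 1.5000·0.0800 = 0.1200 m
robot covers 1.5000·1.5000 − ½·1.0000·1.5000² = 1.1250 m while stopping
person approaches 1.2000·(0.0800+1.5000) = 1.8960 m
C+Z_d+Z_r = 0.0000+0.0050+0.0200 = 0.0250 m
sum ≈ 0.1200+1.1250+1.8960+0.0250 ≈ 3.1660 m = S ✓

v_R_max = 3/2 m/s = 1.5000 m/s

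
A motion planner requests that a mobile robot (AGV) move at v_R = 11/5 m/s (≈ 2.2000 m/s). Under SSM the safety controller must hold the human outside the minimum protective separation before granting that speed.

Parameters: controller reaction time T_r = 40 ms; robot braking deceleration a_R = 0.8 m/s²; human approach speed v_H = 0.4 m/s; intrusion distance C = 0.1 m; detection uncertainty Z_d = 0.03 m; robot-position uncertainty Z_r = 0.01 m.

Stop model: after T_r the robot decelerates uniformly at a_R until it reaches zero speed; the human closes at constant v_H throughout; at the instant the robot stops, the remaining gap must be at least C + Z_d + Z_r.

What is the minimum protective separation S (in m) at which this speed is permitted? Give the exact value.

S_min = 4369/1000 m = 4.3690 m

stop time T_s = (11/5)/(4/5) = 2.7500 s
robot covers v_R·T_r = 2.2000·0.0400 = 0.0880 m before braking
braking distance = 2.2000²/(2·0.8000) = 3.0250 m
person approaches 0.4000·(0.0400+2.7500) = 1.1160 m
residual clearance needed = 0.1000+0.0300+0.0100 = 0.1400 m
S_min ≈ 0.0880+3.0250+1.1160+0.1400  ⇒  S_min = 4369/1000 m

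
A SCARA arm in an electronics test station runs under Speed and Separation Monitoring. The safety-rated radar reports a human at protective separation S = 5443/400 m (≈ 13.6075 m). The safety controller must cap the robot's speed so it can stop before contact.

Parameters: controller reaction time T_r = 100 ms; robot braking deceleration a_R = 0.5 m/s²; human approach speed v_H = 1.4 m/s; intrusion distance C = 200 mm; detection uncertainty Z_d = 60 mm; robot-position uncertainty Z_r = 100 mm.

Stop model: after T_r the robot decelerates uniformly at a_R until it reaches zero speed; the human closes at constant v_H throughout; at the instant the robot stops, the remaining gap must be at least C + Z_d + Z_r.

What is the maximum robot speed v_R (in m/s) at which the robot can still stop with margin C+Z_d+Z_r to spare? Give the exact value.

v_R_max = 49/20 m/s = 2.4500 m/s

at the boundary: (1)·v² + (29/10)·v + (-5243/400) = 0
  disc = (29/10)² − 4·(1)·(-5243/400) = 1521/25 ; √disc = 39/5
  v_R = (−(29/10) + 39/5) / (2·(1)) = 49/20 m/s
check:
stop time T_s = (49/20)/(1/2) = 4.9000 s
robot in T_r: 2.4500·0.1000 = 0.2450 m
robot covers 2.4500·4.9000 − ½·0.5000·4.9000² = 6.0025 m while stopping
human over T_r+T_s: 1.4000·(0.1000+4.9000) = 7.0000 m
margins: 0.2000+0.0600+0.1000 = 0.3600 m
sum ≈ 0.2450+6.0025+7.0000+0.3600 ≈ 13.6075 m = S ✓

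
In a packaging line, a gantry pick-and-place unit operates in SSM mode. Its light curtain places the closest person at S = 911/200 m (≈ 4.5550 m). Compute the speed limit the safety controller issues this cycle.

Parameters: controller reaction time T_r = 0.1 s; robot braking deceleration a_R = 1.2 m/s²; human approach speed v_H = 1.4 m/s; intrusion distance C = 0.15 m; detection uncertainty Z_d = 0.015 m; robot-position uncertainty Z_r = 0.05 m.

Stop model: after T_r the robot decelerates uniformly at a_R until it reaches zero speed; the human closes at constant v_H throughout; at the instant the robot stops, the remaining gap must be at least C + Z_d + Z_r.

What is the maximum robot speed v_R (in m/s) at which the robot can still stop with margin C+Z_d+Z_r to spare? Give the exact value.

quadratic (5/12)·v² + (19/15)·v + (-21/5) = 0
  disc = (19/15)² − 4·(5/12)·(-21/5) = 1936/225 ; √disc = 44/15
  v_R = (−(19/15) + 44/15) / (2·(5/12)) = 2 m/s
check:
T_s = v_R/a_R = 2/(6/5) = 1.6667 s
robot covers v_R·T_r = 2.0000·0.1000 = 0.2000 m before braking
braking distance = 2.0000²/(2·1.2000) = 1.6667 m
human closes 1.4000·1.7667 = 2.4733 m
margins: 0.1500+0.0150+0.0500 = 0.2150 m
sum ≈ 0.2000+1.6667+2.4733+0.2150 ≈ 4.5550 m = S ✓

v_R_max = 2 m/s = 2.0000 m/s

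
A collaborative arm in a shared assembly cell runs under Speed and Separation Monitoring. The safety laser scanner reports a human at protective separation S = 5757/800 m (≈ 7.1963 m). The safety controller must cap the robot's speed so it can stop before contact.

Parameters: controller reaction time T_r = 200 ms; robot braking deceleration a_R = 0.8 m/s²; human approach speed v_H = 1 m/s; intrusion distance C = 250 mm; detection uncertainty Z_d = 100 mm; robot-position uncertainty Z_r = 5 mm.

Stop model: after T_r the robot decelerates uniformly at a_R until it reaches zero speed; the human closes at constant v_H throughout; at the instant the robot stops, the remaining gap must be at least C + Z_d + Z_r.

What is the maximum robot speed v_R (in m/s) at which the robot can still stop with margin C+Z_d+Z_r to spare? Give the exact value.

v_R_max = 23/10 m/s = 2.3000 m/s

quadratic (5/8)·v² + (29/20)·v + (-5313/800) = 0
  disc = (29/20)² − 4·(5/8)·(-5313/800) = 29929/1600 ; √disc = 173/40
  v_R = (−(29/20) + 173/40) / (2·(5/8)) = 23/10 m/s
check:
braking lasts T_s = (23/10)/(4/5) = 2.8750 s
reaction-phase robot travel = 2.3000·0.2000 = 0.4600 m
braking distance = 2.3000²/(2·0.8000) = 3.3062 m
human over T_r+T_s: 1.0000·(0.2000+2.8750) = 3.0750 m
residual clearance needed = 0.2500+0.1000+0.0050 = 0.3550 m
sum ≈ 0.4600+3.3062+3.0750+0.3550 ≈ 7.1963 m = S ✓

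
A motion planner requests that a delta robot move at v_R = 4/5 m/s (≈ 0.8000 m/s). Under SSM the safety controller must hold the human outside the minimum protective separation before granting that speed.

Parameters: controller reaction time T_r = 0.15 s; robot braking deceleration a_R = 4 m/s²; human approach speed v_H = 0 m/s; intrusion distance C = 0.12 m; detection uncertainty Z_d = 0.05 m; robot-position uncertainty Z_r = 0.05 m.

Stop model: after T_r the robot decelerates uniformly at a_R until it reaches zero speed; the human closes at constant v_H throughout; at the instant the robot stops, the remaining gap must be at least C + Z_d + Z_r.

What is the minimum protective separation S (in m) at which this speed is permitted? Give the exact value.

braking lasts T_s = (4/5)/4 = 0.2000 s
robot in T_r: 0.8000·0.1500 = 0.1200 m
braking distance = 0.8000²/(2·4.0000) = 0.0800 m
human closes 0.0000·0.3500 = 0.0000 m
margins: 0.1200+0.0500+0.0500 = 0.2200 m
S_min ≈ 0.1200+0.0800+0.0000+0.2200  ⇒  S_min = 21/50 m

S_min = 21/50 m = 0.4200 m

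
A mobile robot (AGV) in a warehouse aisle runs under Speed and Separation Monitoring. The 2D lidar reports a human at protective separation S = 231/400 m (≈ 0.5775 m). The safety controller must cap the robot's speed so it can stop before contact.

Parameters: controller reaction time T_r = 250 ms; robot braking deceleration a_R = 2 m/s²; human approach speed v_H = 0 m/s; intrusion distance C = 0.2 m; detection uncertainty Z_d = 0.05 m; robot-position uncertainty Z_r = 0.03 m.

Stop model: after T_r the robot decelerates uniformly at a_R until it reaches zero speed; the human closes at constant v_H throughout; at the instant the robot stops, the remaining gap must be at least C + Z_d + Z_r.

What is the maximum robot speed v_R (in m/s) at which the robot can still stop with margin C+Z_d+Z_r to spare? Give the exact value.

v_R_max = 7/10 m/s = 0.7000 m/s

quadratic (1/4)·v² + (1/4)·v + (-119/400) = 0
  disc = (1/4)² − 4·(1/4)·(-119/400) = 9/25 ; √disc = 3/5
  v_R = (−(1/4) + 3/5) / (2·(1/4)) = 7/10 m/s
check:
T_s = v_R/a_R = (7/10)/2 = 0.3500 s
reaction-phase robot travel = 0.7000·0.2500 = 0.1750 m
braking distance = 0.7000²/(2·2.0000) = 0.1225 m
human closes 0.0000·0.6000 = 0.0000 m
margins: 0.2000+0.0500+0.0300 = 0.2800 m
sum ≈ 0.1750+0.1225+0.0000+0.2800 ≈ 0.5775 m = S ✓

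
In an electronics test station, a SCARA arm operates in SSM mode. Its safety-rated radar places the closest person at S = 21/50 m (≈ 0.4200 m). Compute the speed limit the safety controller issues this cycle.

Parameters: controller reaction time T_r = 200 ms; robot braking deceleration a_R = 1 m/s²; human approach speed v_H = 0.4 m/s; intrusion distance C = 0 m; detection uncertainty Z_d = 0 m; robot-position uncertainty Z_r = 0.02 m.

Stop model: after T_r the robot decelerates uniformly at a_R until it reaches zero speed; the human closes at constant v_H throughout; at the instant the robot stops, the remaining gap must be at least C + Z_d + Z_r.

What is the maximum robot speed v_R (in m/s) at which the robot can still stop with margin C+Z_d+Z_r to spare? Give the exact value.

quadratic (1/2)·v² + (3/5)·v + (-8/25) = 0
  disc = (3/5)² − 4·(1/2)·(-8/25) = 1 ; √disc = 1
  v_R = (−(3/5) + 1) / (2·(1/2)) = 2/5 m/s
check:
T_s = v_R/a_R = (2/5)/1 = 0.4000 s
robot covers v_R·T_r = 0.4000·0.2000 = 0.0800 m before braking
braking distance = 0.4000²/(2·1.0000) = 0.0800 m
human closes 0.4000·0.6000 = 0.2400 m
margins: 0.0000+0.0000+0.0200 = 0.0200 m
sum ≈ 0.0800+0.0800+0.2400+0.0200 ≈ 0.4200 m = S ✓

v_R_max = 2/5 m/s = 0.4000 m/s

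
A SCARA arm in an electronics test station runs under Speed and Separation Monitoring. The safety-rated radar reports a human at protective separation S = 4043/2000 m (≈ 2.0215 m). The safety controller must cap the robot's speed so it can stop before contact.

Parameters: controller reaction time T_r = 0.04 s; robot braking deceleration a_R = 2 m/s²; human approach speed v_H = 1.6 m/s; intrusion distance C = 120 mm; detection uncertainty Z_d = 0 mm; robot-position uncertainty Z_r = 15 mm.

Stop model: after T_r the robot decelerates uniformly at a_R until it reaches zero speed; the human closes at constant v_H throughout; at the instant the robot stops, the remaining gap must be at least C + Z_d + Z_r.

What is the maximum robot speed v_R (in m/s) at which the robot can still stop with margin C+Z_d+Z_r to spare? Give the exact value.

v_R_max = 3/2 m/s = 1.5000 m/s

at the boundary: (1/4)·v² + (21/25)·v + (-729/400) = 0
  disc = (21/25)² − 4·(1/4)·(-729/400) = 25281/10000 ; √disc = 159/100
  v_R = (−(21/25) + 159/100) / (2·(1/4)) = 3/2 m/s
check:
braking lasts T_s = (3/2)/2 = 0.7500 s
robot covers v_R·T_r = 1.5000·0.0400 = 0.0600 m before braking
robot covers 1.5000·0.7500 − ½·2.0000·0.7500² = 0.5625 m while stopping
person approaches 1.6000·(0.0400+0.7500) = 1.2640 m
residual clearance needed = 0.1200+0.0000+0.0150 = 0.1350 m
sum ≈ 0.0600+0.5625+1.2640+0.1350 ≈ 2.0215 m = S ✓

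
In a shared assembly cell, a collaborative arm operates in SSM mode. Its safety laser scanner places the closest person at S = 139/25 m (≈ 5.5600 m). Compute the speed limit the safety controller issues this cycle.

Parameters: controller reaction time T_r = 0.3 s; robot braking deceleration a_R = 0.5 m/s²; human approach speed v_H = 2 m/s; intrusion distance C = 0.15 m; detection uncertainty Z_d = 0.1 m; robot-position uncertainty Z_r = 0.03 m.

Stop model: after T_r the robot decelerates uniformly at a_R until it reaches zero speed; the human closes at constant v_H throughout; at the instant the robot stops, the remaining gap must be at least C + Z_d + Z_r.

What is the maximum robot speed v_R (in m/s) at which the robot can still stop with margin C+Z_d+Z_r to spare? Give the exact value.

quadratic (1)·v² + (43/10)·v + (-117/25) = 0
  disc = (43/10)² − 4·(1)·(-117/25) = 3721/100 ; √disc = 61/10
  v_R = (−(43/10) + 61/10) / (2·(1)) = 9/10 m/s
check:
stop time T_s = (9/10)/(1/2) = 1.8000 s
robot in T_r: 0.9000·0.3000 = 0.2700 m
robot under decel: 0.9000²/(2·0.5000) = 0.8100 m
human over T_r+T_s: 2.0000·(0.3000+1.8000) = 4.2000 m
margins: 0.1500+0.1000+0.0300 = 0.2800 m
sum ≈ 0.2700+0.8100+4.2000+0.2800 ≈ 5.5600 m = S ✓

v_R_max = 9/10 m/s = 0.9000 m/s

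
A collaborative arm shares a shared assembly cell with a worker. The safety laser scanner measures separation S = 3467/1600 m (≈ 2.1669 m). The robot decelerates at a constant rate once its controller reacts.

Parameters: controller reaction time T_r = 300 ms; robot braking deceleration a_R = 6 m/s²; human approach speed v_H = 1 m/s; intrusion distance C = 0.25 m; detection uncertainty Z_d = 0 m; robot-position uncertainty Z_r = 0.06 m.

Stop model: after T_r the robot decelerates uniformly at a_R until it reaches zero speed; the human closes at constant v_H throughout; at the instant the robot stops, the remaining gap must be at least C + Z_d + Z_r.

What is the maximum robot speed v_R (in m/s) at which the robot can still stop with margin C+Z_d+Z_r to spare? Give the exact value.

at the boundary: (1/12)·v² + (7/15)·v + (-2491/1600) = 0
  disc = (7/15)² − 4·(1/12)·(-2491/1600) = 10609/14400 ; √disc = 103/120
  v_R = (−(7/15) + 103/120) / (2·(1/12)) = 47/20 m/s
check:
braking lasts T_s = (47/20)/6 = 0.3917 s
reaction-phase robot travel = 2.3500·0.3000 = 0.7050 m
braking distance = 2.3500²/(2·6.0000) = 0.4602 m
human closes 1.0000·0.6917 = 0.6917 m
residual clearance needed = 0.2500+0.0000+0.0600 = 0.3100 m
sum ≈ 0.7050+0.4602+0.6917+0.3100 ≈ 2.1669 m = S ✓

v_R_max = 47/20 m/s = 2.3500 m/s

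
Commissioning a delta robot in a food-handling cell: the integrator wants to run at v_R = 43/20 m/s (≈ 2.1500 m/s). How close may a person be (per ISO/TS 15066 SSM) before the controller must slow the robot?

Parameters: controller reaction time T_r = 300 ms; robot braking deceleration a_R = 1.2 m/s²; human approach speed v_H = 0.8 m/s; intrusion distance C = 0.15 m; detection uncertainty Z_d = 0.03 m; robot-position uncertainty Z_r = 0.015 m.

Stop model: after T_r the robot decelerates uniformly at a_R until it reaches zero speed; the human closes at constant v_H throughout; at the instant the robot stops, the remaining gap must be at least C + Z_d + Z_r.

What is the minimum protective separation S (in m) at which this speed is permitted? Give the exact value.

braking lasts T_s = (43/20)/(6/5) = 1.7917 s
robot covers v_R·T_r = 2.1500·0.3000 = 0.6450 m before braking
robot covers 2.1500·1.7917 − ½·1.2000·1.7917² = 1.9260 m while stopping
person approaches 0.8000·(0.3000+1.7917) = 1.6733 m
margins: 0.1500+0.0300+0.0150 = 0.1950 m
S_min ≈ 0.6450+1.9260+1.6733+0.1950  ⇒  S_min = 7103/1600 m

S_min = 7103/1600 m = 4.4394 m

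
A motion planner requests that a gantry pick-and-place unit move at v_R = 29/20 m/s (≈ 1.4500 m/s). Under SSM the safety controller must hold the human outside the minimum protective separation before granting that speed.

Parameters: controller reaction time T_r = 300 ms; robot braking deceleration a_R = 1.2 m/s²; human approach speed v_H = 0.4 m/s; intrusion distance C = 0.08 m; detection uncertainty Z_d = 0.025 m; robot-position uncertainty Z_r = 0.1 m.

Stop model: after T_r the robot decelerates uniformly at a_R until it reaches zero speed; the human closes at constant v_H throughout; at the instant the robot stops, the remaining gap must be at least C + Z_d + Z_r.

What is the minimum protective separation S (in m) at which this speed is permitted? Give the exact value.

braking lasts T_s = (29/20)/(6/5) = 1.2083 s
robot covers v_R·T_r = 1.4500·0.3000 = 0.4350 m before braking
robot covers 1.4500·1.2083 − ½·1.2000·1.2083² = 0.8760 m while stopping
human over T_r+T_s: 0.4000·(0.3000+1.2083) = 0.6033 m
C+Z_d+Z_r = 0.0800+0.0250+0.1000 = 0.2050 m
S_min ≈ 0.4350+0.8760+0.6033+0.2050  ⇒  S_min = 3391/1600 m

S_min = 3391/1600 m = 2.1194 m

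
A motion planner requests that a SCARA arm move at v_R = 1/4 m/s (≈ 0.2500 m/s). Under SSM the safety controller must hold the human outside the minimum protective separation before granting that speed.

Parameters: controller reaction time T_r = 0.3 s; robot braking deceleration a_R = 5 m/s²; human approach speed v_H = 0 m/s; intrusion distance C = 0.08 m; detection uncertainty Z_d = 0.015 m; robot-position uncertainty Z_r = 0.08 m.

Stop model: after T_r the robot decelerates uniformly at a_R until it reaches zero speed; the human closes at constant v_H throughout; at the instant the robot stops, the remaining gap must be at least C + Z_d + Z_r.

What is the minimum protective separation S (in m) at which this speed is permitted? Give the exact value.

S_min = 41/160 m = 0.2562 m

braking lasts T_s = (1/4)/5 = 0.0500 s
reaction-phase robot travel = 0.2500·0.3000 = 0.0750 m
robot under decel: 0.2500²/(2·5.0000) = 0.0063 m
person approaches 0.0000·(0.3000+0.0500) = 0.0000 m
C+Z_d+Z_r = 0.0800+0.0150+0.0800 = 0.1750 m
S_min ≈ 0.0750+0.0063+0.0000+0.1750  ⇒  S_min = 41/160 m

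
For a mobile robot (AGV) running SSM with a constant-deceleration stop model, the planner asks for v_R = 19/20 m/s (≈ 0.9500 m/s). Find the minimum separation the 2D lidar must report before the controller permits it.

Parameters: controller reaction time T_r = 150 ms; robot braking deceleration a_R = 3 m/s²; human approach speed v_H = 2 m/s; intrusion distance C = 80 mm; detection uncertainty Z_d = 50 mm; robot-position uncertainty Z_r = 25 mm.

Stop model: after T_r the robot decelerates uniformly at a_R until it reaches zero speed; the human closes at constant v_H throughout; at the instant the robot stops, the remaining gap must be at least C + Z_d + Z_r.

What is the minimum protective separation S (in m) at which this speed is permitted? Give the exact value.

S_min = 221/160 m = 1.3813 m

T_s = v_R/a_R = (19/20)/3 = 0.3167 s
robot in T_r: 0.9500·0.1500 = 0.1425 m
robot covers 0.9500·0.3167 − ½·3.0000·0.3167² = 0.1504 m while stopping
person approaches 2.0000·(0.1500+0.3167) = 0.9333 m
margins: 0.0800+0.0500+0.0250 = 0.1550 m
S_min ≈ 0.1425+0.1504+0.9333+0.1550  ⇒  S_min = 221/160 m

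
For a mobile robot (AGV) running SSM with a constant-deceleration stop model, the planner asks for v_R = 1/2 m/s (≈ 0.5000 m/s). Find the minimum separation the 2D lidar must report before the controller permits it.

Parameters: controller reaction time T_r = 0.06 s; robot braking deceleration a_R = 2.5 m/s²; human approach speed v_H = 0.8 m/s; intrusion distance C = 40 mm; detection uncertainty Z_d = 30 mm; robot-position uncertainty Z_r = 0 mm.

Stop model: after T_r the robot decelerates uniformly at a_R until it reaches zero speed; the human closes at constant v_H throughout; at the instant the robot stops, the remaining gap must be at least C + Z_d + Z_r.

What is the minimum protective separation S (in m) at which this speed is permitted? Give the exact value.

S_min = 179/500 m = 0.3580 m

stop time T_s = (1/2)/(5/2) = 0.2000 s
robot covers v_R·T_r = 0.5000·0.0600 = 0.0300 m before braking
robot under decel: 0.5000²/(2·2.5000) = 0.0500 m
human over T_r+T_s: 0.8000·(0.0600+0.2000) = 0.2080 m
margins: 0.0400+0.0300+0.0000 = 0.0700 m
S_min ≈ 0.0300+0.0500+0.2080+0.0700  ⇒  S_min = 179/500 m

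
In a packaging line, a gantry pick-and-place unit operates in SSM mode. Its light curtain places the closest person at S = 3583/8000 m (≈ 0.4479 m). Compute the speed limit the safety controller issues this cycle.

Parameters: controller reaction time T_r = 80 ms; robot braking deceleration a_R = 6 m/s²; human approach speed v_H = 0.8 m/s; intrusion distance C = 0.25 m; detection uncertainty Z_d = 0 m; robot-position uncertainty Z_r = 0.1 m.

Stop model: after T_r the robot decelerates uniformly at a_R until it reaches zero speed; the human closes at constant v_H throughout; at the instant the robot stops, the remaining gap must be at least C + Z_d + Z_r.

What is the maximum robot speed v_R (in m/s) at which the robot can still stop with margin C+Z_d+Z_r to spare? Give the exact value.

at the boundary: (1/12)·v² + (16/75)·v + (-271/8000) = 0
  disc = (16/75)² − 4·(1/12)·(-271/8000) = 20449/360000 ; √disc = 143/600
  v_R = (−(16/75) + 143/600) / (2·(1/12)) = 3/20 m/s
check:
T_s = v_R/a_R = (3/20)/6 = 0.0250 s
robot covers v_R·T_r = 0.1500·0.0800 = 0.0120 m before braking
braking distance = 0.1500²/(2·6.0000) = 0.0019 m
human over T_r+T_s: 0.8000·(0.0800+0.0250) = 0.0840 m
residual clearance needed = 0.2500+0.0000+0.1000 = 0.3500 m
sum ≈ 0.0120+0.0019+0.0840+0.3500 ≈ 0.4479 m = S ✓

v_R_max = 3/20 m/s = 0.1500 m/s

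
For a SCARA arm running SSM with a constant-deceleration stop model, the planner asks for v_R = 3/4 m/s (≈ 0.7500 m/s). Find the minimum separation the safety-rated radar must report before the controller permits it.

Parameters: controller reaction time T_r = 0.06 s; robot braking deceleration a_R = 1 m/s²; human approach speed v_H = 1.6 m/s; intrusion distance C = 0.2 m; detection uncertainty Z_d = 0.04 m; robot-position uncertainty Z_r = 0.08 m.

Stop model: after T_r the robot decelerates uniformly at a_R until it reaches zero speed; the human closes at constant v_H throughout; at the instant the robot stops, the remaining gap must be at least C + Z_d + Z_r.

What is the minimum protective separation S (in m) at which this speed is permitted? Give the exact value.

braking lasts T_s = (3/4)/1 = 0.7500 s
robot covers v_R·T_r = 0.7500·0.0600 = 0.0450 m before braking
robot covers 0.7500·0.7500 − ½·1.0000·0.7500² = 0.2812 m while stopping
human over T_r+T_s: 1.6000·(0.0600+0.7500) = 1.2960 m
margins: 0.2000+0.0400+0.0800 = 0.3200 m
S_min ≈ 0.0450+0.2812+1.2960+0.3200  ⇒  S_min = 7769/4000 m

S_min = 7769/4000 m = 1.9423 m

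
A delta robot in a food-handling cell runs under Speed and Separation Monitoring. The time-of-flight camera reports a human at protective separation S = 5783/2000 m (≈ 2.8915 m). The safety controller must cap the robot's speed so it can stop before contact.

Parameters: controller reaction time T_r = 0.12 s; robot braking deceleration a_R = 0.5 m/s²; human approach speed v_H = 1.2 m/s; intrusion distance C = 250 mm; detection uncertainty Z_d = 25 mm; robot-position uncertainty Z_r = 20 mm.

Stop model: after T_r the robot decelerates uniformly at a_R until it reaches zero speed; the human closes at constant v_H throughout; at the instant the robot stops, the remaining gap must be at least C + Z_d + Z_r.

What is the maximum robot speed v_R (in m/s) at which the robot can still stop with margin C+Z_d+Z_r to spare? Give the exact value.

v_R_max = 3/4 m/s = 0.7500 m/s

collect terms ⇒ (1)·v_R² + (63/25)·v_R + (-981/400) = 0
  disc = (63/25)² − 4·(1)·(-981/400) = 40401/2500 ; √disc = 201/50
  v_R = (−(63/25) + 201/50) / (2·(1)) = 3/4 m/s
check:
stop time T_s = (3/4)/(1/2) = 1.5000 s
reaction-phase robot travel = 0.7500·0.1200 = 0.0900 m
robot under decel: 0.7500²/(2·0.5000) = 0.5625 m
human over T_r+T_s: 1.2000·(0.1200+1.5000) = 1.9440 m
residual clearance needed = 0.2500+0.0250+0.0200 = 0.2950 m
sum ≈ 0.0900+0.5625+1.9440+0.2950 ≈ 2.8915 m = S ✓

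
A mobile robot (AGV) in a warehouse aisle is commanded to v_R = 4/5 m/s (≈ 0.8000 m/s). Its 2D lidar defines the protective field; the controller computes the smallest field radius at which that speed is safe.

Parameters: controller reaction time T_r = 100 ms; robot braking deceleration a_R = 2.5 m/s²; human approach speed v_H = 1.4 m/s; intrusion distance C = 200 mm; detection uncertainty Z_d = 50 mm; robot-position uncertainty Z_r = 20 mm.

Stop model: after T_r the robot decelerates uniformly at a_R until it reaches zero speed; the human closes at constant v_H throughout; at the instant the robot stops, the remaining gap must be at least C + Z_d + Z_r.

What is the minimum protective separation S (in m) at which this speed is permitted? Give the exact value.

braking lasts T_s = (4/5)/(5/2) = 0.3200 s
robot in T_r: 0.8000·0.1000 = 0.0800 m
robot covers 0.8000·0.3200 − ½·2.5000·0.3200² = 0.1280 m while stopping
human closes 1.4000·0.4200 = 0.5880 m
residual clearance needed = 0.2000+0.0500+0.0200 = 0.2700 m
S_min ≈ 0.0800+0.1280+0.5880+0.2700  ⇒  S_min = 533/500 m

S_min = 533/500 m = 1.0660 m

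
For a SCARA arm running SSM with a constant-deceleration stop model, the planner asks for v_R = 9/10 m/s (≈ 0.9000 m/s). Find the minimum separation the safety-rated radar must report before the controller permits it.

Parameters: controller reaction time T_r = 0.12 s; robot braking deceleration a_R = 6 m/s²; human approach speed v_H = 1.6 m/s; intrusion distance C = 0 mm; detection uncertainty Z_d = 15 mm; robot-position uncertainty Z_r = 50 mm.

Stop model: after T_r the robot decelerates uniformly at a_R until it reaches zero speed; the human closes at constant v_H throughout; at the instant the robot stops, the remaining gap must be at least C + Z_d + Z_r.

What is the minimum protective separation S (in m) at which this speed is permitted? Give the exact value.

braking lasts T_s = (9/10)/6 = 0.1500 s
robot covers v_R·T_r = 0.9000·0.1200 = 0.1080 m before braking
robot covers 0.9000·0.1500 − ½·6.0000·0.1500² = 0.0675 m while stopping
person approaches 1.6000·(0.1200+0.1500) = 0.4320 m
margins: 0.0000+0.0150+0.0500 = 0.0650 m
S_min ≈ 0.1080+0.0675+0.4320+0.0650  ⇒  S_min = 269/400 m

S_min = 269/400 m = 0.6725 m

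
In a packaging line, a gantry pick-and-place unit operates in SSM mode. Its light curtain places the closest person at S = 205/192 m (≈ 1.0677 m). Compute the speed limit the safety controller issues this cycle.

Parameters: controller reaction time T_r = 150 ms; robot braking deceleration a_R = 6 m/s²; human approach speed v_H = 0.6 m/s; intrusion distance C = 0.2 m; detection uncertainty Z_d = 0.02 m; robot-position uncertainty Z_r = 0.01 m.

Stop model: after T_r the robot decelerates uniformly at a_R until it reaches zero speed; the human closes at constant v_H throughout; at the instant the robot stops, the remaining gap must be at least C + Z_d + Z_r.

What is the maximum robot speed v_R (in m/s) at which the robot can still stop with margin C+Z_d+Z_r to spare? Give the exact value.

v_R_max = 37/20 m/s = 1.8500 m/s

quadratic (1/12)·v² + (1/4)·v + (-3589/4800) = 0
  disc = (1/4)² − 4·(1/12)·(-3589/4800) = 4489/14400 ; √disc = 67/120
  v_R = (−(1/4) + 67/120) / (2·(1/12)) = 37/20 m/s
check:
T_s = v_R/a_R = (37/20)/6 = 0.3083 s
robot in T_r: 1.8500·0.1500 = 0.2775 m
robot covers 1.8500·0.3083 − ½·6.0000·0.3083² = 0.2852 m while stopping
human closes 0.6000·0.4583 = 0.2750 m
residual clearance needed = 0.2000+0.0200+0.0100 = 0.2300 m
sum ≈ 0.2775+0.2852+0.2750+0.2300 ≈ 1.0677 m = S ✓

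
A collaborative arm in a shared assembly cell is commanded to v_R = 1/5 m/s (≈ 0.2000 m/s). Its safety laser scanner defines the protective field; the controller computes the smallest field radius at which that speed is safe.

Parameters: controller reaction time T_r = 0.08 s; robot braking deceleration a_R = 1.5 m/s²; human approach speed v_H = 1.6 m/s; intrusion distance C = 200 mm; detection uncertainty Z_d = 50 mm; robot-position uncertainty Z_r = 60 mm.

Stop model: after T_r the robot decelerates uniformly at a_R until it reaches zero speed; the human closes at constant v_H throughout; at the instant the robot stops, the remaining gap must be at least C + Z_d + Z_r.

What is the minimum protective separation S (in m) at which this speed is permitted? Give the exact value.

braking lasts T_s = (1/5)/(3/2) = 0.1333 s
robot in T_r: 0.2000·0.0800 = 0.0160 m
robot under decel: 0.2000²/(2·1.5000) = 0.0133 m
human closes 1.6000·0.2133 = 0.3413 m
residual clearance needed = 0.2000+0.0500+0.0600 = 0.3100 m
S_min ≈ 0.0160+0.0133+0.3413+0.3100  ⇒  S_min = 1021/1500 m

S_min = 1021/1500 m = 0.6807 m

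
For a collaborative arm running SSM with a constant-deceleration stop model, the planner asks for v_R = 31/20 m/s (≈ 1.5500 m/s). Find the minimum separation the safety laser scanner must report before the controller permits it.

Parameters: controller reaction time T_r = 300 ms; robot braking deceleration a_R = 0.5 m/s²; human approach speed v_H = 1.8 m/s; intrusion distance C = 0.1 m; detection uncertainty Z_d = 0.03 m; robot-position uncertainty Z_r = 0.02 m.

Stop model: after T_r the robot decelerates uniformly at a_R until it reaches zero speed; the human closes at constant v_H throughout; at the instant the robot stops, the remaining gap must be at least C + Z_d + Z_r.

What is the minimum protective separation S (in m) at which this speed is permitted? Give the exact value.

braking lasts T_s = (31/20)/(1/2) = 3.1000 s
reaction-phase robot travel = 1.5500·0.3000 = 0.4650 m
robot covers 1.5500·3.1000 − ½·0.5000·3.1000² = 2.4025 m while stopping
human closes 1.8000·3.4000 = 6.1200 m
residual clearance needed = 0.1000+0.0300+0.0200 = 0.1500 m
S_min ≈ 0.4650+2.4025+6.1200+0.1500  ⇒  S_min = 731/80 m

S_min = 731/80 m = 9.1375 m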